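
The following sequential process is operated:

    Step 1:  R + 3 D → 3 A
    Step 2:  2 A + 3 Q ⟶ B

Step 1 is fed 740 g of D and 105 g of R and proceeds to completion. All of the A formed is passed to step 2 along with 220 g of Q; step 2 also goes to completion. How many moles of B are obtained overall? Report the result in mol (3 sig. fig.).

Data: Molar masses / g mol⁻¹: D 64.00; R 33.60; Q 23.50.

Step 1:
n(D) = 740.0 / 64.00 = 11.56 mol
n(R) = 105.0 / 33.60 = 3.125 mol
n/ν → D: 3.853, R: 3.125; R is limiting.
n(A) produced = (3/1) × 3.125 = 9.375 mol
Step 2:
n(A) available = 9.375 mol
n(Q) = 220.0 / 23.50 = 9.362 mol
n/ν → A: 4.688, Q: 3.121; Q is limiting.
n(B) = (1/3) × 9.362 = 3.121 mol

3.12 mol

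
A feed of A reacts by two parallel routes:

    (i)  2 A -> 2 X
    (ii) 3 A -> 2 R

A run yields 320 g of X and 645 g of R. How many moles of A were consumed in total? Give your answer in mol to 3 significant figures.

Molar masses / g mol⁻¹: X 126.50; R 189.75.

n(X) = 320 / 126.50 = 2.530 mol
n(R) = 645 / 189.75 = 3.399 mol
n(A) via (i) = (2/2)×2.530 = 2.530 mol
n(A) via (ii) = (3/2)×3.399 = 5.099 mol
total n(A) = 2.530 + 5.099 = 7.629 mol

7.63 mol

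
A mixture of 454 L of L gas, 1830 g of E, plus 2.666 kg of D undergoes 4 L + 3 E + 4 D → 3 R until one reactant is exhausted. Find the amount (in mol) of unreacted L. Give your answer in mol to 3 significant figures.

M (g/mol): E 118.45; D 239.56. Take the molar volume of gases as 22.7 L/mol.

8.87 mol

n(L) = 454.0 / 22.7 = 20.00 mol
n(E) = 1830 / 118.45 = 15.45 mol
n(D) = 2.666×1000 / 239.56 = 11.13 mol
n/ν for L = 20.00/4 = 5.000
n/ν for E = 15.45/3 = 5.150
n/ν for D = 11.13/4 = 2.783
Smallest n/ν is D → limiting reagent.
L consumed = (4/4) × 11.13 = 11.13 mol
L remaining = 20.00 − 11.13 = 8.870 mol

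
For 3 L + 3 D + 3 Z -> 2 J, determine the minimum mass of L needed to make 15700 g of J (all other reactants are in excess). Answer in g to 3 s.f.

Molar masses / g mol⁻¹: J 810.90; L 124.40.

3610 g

n(J) = 15700 / 810.90 = 19.36 mol
n(L) = (3/2) × 19.36 = 29.04 mol
mass = 29.04 × 124.40 = 3613 g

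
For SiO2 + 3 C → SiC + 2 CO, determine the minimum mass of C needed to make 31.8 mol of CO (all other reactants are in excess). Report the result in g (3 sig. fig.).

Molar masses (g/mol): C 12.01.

573 g

n(CO) = 31.80 mol
n(C) = (3/2) × 31.80 = 47.70 mol
mass = 47.70 × 12.01 = 572.9 g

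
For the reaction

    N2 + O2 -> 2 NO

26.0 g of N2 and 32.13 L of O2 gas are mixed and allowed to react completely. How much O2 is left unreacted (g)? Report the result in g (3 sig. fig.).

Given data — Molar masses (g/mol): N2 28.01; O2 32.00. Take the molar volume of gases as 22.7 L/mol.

n(N2) = 26.00 / 28.01 = 0.9282 mol
n(O2) = 32.13 / 22.7 = 1.415 mol
n/ν for N2 = 0.9282/1 = 0.9282
n/ν for O2 = 1.415/1 = 1.415
Smallest n/ν is N2 → limiting reagent.
O2 consumed = (1/1) × 0.9282 = 0.9282 mol
O2 remaining = 1.415 − 0.9282 = 0.4868 mol
mass = 0.4868 × 32.00 = 15.58 g

15.6 g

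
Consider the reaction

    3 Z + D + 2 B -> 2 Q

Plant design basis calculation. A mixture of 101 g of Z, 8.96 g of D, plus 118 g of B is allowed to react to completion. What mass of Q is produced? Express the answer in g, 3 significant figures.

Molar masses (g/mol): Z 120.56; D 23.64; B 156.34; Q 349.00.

195 g

n(Z) = 101.0 / 120.56 = 0.8378 mol
n(D) = 8.960 / 23.64 = 0.3790 mol
n(B) = 118.0 / 156.34 = 0.7548 mol
n/ν for Z = 0.8378/3 = 0.2793
n/ν for D = 0.3790/1 = 0.3790
n/ν for B = 0.7548/2 = 0.3774
Smallest n/ν is Z → limiting reagent.
n(Q) = (2/3) × 0.8378 = 0.5585 mol
mass = 0.5585 × 349.00 = 194.9 g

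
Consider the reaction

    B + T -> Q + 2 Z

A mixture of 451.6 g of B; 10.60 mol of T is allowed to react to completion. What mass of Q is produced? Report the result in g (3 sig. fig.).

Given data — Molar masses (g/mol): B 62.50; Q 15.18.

110 g

n(B) = 451.6 / 62.50 = 7.226 mol
n(T) = 10.60 mol
n/ν for B = 7.226/1 = 7.226
n/ν for T = 10.60/1 = 10.60
Smallest n/ν is B → limiting reagent.
n(Q) = (1/1) × 7.226 = 7.226 mol
mass = 7.226 × 15.18 = 109.7 g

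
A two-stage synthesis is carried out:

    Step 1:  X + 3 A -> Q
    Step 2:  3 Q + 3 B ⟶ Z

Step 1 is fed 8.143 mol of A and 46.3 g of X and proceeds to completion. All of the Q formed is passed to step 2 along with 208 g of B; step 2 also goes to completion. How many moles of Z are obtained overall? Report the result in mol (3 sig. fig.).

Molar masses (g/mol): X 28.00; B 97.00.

Step 1:
n(A) = 8.143 mol
n(X) = 46.30 / 28.00 = 1.654 mol
n/ν → A: 2.714, X: 1.654; X is limiting.
n(Q) produced = (1/1) × 1.654 = 1.654 mol
Step 2:
n(Q) available = 1.654 mol
n(B) = 208.0 / 97.00 = 2.144 mol
n/ν → Q: 0.5513, B: 0.7147; Q is limiting.
n(Z) = (1/3) × 1.654 = 0.5513 mol

0.551 mol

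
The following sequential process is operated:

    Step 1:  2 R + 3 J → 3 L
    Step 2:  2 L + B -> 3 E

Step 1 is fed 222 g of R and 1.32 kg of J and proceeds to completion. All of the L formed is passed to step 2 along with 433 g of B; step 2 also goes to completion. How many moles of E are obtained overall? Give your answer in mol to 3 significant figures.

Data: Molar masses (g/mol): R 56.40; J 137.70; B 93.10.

8.86 mol

Step 1:
n(R) = 222.0 / 56.40 = 3.936 mol
n(J) = 1.320×1000 / 137.70 = 9.586 mol
n/ν for R = 3.936/2 = 1.968
n/ν for J = 9.586/3 = 3.195
Smallest n/ν is R → limiting reagent.
n(L) produced = (3/2) × 3.936 = 5.904 mol
Step 2:
n(L) available = 5.904 mol
n(B) = 433.0 / 93.10 = 4.651 mol
n/ν for L = 5.904/2 = 2.952
n/ν for B = 4.651/1 = 4.651
Smallest n/ν is L → limiting reagent.
n(E) = (3/2) × 5.904 = 8.856 mol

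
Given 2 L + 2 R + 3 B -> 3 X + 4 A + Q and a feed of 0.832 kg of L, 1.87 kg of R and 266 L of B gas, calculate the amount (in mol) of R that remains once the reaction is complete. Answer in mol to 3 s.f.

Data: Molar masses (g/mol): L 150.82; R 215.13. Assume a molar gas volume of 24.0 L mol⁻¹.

n(L) = 0.8320×1000 / 150.82 = 5.517 mol
n(R) = 1.870×1000 / 215.13 = 8.692 mol
n(B) = 266.0 / 24.0 = 11.08 mol
n/ν → L: 2.759, R: 4.346, B: 3.693; L is limiting.
R consumed = (2/2) × 5.517 = 5.517 mol
R remaining = 8.692 − 5.517 = 3.175 mol

3.18 mol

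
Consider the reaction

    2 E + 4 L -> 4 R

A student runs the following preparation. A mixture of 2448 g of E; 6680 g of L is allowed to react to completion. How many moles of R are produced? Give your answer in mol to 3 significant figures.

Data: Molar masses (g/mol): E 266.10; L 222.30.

n(E) = 2448 / 266.10 = 9.200 mol
n(L) = 6680 / 222.30 = 30.05 mol
n/ν for E = 9.200/2 = 4.600
n/ν for L = 30.05/4 = 7.513
Smallest n/ν is E → limiting reagent.
n(R) = (4/2) × 9.200 = 18.40 mol

18.4 mol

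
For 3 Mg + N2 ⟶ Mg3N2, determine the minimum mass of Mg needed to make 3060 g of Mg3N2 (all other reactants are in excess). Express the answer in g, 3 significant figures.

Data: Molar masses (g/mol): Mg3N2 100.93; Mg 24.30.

2210 g

n(Mg3N2) = 3060 / 100.93 = 30.32 mol
n(Mg) = (3/1) × 30.32 = 90.96 mol
mass = 90.96 × 24.30 = 2210 g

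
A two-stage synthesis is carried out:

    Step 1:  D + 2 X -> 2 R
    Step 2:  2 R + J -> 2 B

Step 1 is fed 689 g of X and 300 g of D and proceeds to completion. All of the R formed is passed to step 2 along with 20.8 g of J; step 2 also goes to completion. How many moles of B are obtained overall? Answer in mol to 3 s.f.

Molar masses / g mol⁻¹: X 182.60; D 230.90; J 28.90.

1.44 mol

Step 1:
n(X) = 689.0 / 182.60 = 3.773 mol
n(D) = 300.0 / 230.90 = 1.299 mol
n/ν for X = 3.773/2 = 1.887
n/ν for D = 1.299/1 = 1.299
Smallest n/ν is D → limiting reagent.
n(R) produced = (2/1) × 1.299 = 2.598 mol
Step 2:
n(R) available = 2.598 mol
n(J) = 20.80 / 28.90 = 0.7197 mol
n/ν for R = 2.598/2 = 1.299
n/ν for J = 0.7197/1 = 0.7197
Smallest n/ν is J → limiting reagent.
n(B) = (2/1) × 0.7197 = 1.439 mol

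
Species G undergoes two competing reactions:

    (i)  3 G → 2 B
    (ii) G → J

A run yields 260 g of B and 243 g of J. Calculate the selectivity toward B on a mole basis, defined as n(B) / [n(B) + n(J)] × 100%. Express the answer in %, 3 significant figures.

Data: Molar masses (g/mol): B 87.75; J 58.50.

n(B) = 260 / 87.75 = 2.963 mol
n(J) = 243 / 58.50 = 4.154 mol
selectivity = 2.963/(2.963+4.154) × 100 = 41.63 %

41.6 %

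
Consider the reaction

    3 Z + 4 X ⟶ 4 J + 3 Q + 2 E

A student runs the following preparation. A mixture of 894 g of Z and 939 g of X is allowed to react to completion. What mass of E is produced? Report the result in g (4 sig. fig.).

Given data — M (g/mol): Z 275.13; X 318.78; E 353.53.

520.7 g

n(Z) = 894.0 / 275.13 = 3.249 mol
n(X) = 939.0 / 318.78 = 2.946 mol
n/ν for Z = 3.249/3 = 1.083
n/ν for X = 2.946/4 = 0.7365
Smallest n/ν is X → limiting reagent.
n(E) = (2/4) × 2.946 = 1.473 mol
mass = 1.473 × 353.53 = 520.7 g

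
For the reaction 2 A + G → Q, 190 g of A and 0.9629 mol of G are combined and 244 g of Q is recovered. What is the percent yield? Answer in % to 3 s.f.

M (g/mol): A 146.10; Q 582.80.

n(A) = 190.0 / 146.10 = 1.300 mol
n(G) = 0.9629 mol
n/ν → A: 0.6500, G: 0.9629; A is limiting.
theoretical n(Q) = (1/2) × 1.300 = 0.6500 mol → 378.8 g
% yield = 244 / 378.8 × 100 = 64.41 %

64.4 %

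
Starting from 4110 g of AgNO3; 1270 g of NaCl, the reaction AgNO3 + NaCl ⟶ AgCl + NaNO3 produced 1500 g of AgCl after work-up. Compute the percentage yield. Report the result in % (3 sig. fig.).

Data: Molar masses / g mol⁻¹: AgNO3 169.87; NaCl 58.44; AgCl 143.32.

48.2 %

n(AgNO3) = 4110 / 169.87 = 24.19 mol
n(NaCl) = 1270 / 58.44 = 21.73 mol
n/ν → AgNO3: 24.19, NaCl: 21.73; NaCl is limiting.
theoretical n(AgCl) = (1/1) × 21.73 = 21.73 mol → 3114 g
% yield = 1500 / 3114 × 100 = 48.17 %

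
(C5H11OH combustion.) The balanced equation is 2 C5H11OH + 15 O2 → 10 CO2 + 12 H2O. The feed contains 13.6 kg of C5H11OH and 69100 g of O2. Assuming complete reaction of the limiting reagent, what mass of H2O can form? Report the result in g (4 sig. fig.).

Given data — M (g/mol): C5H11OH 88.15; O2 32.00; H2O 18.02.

16680 g

n(C5H11OH) = 13.60×1000 / 88.15 = 154.3 mol
n(O2) = 69100 / 32.00 = 2159 mol
n/ν for C5H11OH = 154.3/2 = 77.15
n/ν for O2 = 2159/15 = 143.9
Smallest n/ν is C5H11OH → limiting reagent.
n(H2O) = (12/2) × 154.3 = 925.8 mol
mass = 925.8 × 18.02 = 16680 g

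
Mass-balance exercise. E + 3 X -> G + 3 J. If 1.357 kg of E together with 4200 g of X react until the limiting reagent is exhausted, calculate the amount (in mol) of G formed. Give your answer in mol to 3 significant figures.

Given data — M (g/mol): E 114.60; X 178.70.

n(E) = 1.357×1000 / 114.60 = 11.84 mol
n(X) = 4200 / 178.70 = 23.50 mol
n/ν for E = 11.84/1 = 11.84
n/ν for X = 23.50/3 = 7.833
Smallest n/ν is X → limiting reagent.
n(G) = (1/3) × 23.50 = 7.833 mol

7.83 mol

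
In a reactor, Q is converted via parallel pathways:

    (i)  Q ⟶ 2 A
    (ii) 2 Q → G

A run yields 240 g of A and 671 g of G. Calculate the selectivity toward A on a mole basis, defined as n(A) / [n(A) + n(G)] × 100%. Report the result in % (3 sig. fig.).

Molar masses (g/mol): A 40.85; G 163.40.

n(A) = 240 / 40.85 = 5.875 mol
n(G) = 671 / 163.40 = 4.106 mol
selectivity = 5.875/(5.875+4.106) × 100 = 58.86 %

58.9 %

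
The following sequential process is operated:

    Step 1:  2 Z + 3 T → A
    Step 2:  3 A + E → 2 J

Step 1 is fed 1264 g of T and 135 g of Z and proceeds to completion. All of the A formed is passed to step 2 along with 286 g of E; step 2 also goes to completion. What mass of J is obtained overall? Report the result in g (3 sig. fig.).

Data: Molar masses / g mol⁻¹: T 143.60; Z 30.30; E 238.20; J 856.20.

1270 g

Step 1:
n(T) = 1264 / 143.60 = 8.802 mol
n(Z) = 135.0 / 30.30 = 4.455 mol
n/ν → T: 2.934, Z: 2.228; Z is limiting.
n(A) produced = (1/2) × 4.455 = 2.228 mol
Step 2:
n(A) available = 2.228 mol
n(E) = 286.0 / 238.20 = 1.201 mol
n/ν → A: 0.7427, E: 1.201; A is limiting.
n(J) = (2/3) × 2.228 = 1.485 mol
mass = 1.485 × 856.20 = 1271 g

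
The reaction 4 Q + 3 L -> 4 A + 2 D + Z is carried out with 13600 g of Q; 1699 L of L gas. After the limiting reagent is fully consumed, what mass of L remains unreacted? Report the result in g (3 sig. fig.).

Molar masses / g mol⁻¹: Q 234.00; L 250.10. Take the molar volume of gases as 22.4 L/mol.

8070 g

n(Q) = 13600 / 234.00 = 58.12 mol
n(L) = 1699 / 22.4 = 75.85 mol
n/ν → Q: 14.53, L: 25.28; Q is limiting.
L consumed = (3/4) × 58.12 = 43.59 mol
L remaining = 75.85 − 43.59 = 32.26 mol
mass = 32.26 × 250.10 = 8068 g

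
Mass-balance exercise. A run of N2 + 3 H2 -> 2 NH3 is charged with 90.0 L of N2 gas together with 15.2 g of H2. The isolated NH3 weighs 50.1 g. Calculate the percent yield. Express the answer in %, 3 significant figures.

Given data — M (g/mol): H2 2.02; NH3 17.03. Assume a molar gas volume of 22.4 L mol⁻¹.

58.6 %

n(N2) = 90.00 / 22.4 = 4.018 mol
n(H2) = 15.20 / 2.02 = 7.525 mol
n/ν → N2: 4.018, H2: 2.508; H2 is limiting.
theoretical n(NH3) = (2/3) × 7.525 = 5.017 mol → 85.44 g
% yield = 50.1 / 85.44 × 100 = 58.64 %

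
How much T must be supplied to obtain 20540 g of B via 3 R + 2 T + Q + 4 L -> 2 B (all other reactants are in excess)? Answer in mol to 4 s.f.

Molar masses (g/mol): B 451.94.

n(B) = 20540 / 451.94 = 45.45 mol
n(T) = (2/2) × 45.45 = 45.45 mol

45.45 mol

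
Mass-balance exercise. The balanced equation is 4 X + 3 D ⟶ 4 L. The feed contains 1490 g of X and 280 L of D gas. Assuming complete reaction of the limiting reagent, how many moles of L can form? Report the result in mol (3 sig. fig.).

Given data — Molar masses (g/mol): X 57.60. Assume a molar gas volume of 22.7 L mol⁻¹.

16.4 mol

n(X) = 1490 / 57.60 = 25.87 mol
n(D) = 280.0 / 22.7 = 12.33 mol
n/ν → X: 6.468, D: 4.110; D is limiting.
n(L) = (4/3) × 12.33 = 16.44 mol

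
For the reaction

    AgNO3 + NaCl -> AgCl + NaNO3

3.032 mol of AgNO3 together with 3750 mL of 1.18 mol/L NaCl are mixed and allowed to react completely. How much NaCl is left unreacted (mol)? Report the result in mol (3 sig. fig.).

1.39 mol

n(AgNO3) = 3.032 mol
n(NaCl) = 1.18 × 3750/1000 = 4.425 mol
n/ν → AgNO3: 3.032, NaCl: 4.425; AgNO3 is limiting.
NaCl consumed = (1/1) × 3.032 = 3.032 mol
NaCl remaining = 4.425 − 3.032 = 1.393 mol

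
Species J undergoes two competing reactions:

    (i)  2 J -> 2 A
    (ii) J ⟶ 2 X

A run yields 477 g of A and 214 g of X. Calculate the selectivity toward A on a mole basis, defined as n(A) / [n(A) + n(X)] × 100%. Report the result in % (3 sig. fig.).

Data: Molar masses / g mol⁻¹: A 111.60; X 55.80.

n(A) = 477 / 111.60 = 4.274 mol
n(X) = 214 / 55.80 = 3.835 mol
selectivity = 4.274/(4.274+3.835) × 100 = 52.71 %

52.7 %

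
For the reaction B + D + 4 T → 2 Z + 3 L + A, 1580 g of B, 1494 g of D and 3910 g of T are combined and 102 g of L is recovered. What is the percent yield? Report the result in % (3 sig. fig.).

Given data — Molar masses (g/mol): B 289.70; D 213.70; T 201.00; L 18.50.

37.8 %

n(B) = 1580 / 289.70 = 5.454 mol
n(D) = 1494 / 213.70 = 6.991 mol
n(T) = 3910 / 201.00 = 19.45 mol
n/ν → B: 5.454, D: 6.991, T: 4.863; T is limiting.
theoretical n(L) = (3/4) × 19.45 = 14.59 mol → 269.9 g
% yield = 102 / 269.9 × 100 = 37.79 %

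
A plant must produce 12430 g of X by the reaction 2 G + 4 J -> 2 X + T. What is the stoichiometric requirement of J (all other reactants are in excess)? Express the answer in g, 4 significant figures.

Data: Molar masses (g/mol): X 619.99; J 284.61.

n(X) = 12430 / 619.99 = 20.05 mol
n(J) = (4/2) × 20.05 = 40.10 mol
mass = 40.10 × 284.61 = 11410 g

11410 g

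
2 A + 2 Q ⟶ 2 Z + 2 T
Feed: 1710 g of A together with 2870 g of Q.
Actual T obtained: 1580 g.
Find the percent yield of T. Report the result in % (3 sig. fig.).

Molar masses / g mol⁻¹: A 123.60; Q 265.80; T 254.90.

57.4 %

n(A) = 1710 / 123.60 = 13.83 mol
n(Q) = 2870 / 265.80 = 10.80 mol
n/ν for A = 13.83/2 = 6.915
n/ν for Q = 10.80/2 = 5.400
Smallest n/ν is Q → limiting reagent.
theoretical n(T) = (2/2) × 10.80 = 10.80 mol → 2753 g
% yield = 1580 / 2753 × 100 = 57.39 %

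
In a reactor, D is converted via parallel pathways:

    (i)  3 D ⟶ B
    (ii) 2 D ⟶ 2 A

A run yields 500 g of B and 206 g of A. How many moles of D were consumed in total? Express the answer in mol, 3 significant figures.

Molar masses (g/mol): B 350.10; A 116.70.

6.05 mol

n(B) = 500 / 350.10 = 1.428 mol
n(A) = 206 / 116.70 = 1.765 mol
n(D) via (i) = (3/1)×1.428 = 4.284 mol
n(D) via (ii) = (2/2)×1.765 = 1.765 mol
total n(D) = 4.284 + 1.765 = 6.049 mol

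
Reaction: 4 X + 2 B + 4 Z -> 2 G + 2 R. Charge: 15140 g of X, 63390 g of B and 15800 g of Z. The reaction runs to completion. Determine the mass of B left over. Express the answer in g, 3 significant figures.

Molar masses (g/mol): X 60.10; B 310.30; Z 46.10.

n(X) = 15140 / 60.10 = 251.9 mol
n(B) = 63390 / 310.30 = 204.3 mol
n(Z) = 15800 / 46.10 = 342.7 mol
n/ν for X = 251.9/4 = 62.98
n/ν for B = 204.3/2 = 102.2
n/ν for Z = 342.7/4 = 85.68
Smallest n/ν is X → limiting reagent.
B consumed = (2/4) × 251.9 = 126.0 mol
B remaining = 204.3 − 126.0 = 78.30 mol
mass = 78.30 × 310.30 = 24300 g

24300 g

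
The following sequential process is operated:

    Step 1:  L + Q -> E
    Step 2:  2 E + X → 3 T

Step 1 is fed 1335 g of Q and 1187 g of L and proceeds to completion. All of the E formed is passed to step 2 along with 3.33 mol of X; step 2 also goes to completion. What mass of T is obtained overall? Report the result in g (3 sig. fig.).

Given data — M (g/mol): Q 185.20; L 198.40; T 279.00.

Step 1:
n(Q) = 1335 / 185.20 = 7.208 mol
n(L) = 1187 / 198.40 = 5.983 mol
n/ν for Q = 7.208/1 = 7.208
n/ν for L = 5.983/1 = 5.983
Smallest n/ν is L → limiting reagent.
n(E) produced = (1/1) × 5.983 = 5.983 mol
Step 2:
n(E) available = 5.983 mol
n(X) = 3.330 mol
n/ν for E = 5.983/2 = 2.992
n/ν for X = 3.330/1 = 3.330
Smallest n/ν is E → limiting reagent.
n(T) = (3/2) × 5.983 = 8.975 mol
mass = 8.975 × 279.00 = 2504 g

2500 g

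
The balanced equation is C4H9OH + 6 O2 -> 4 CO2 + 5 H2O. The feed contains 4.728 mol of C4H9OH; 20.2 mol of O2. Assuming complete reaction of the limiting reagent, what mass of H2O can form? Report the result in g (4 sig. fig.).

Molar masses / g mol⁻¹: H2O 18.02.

303.3 g

n(C4H9OH) = 4.728 mol
n(O2) = 20.20 mol
n/ν for C4H9OH = 4.728/1 = 4.728
n/ν for O2 = 20.20/6 = 3.367
Smallest n/ν is O2 → limiting reagent.
n(H2O) = (5/6) × 20.20 = 16.83 mol
mass = 16.83 × 18.02 = 303.3 g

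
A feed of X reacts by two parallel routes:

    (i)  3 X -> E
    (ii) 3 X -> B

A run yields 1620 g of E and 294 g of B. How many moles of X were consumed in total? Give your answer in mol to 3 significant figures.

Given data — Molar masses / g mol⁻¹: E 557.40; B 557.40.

10.3 mol

n(E) = 1620 / 557.40 = 2.906 mol
n(B) = 294 / 557.40 = 0.5274 mol
n(X) via (i) = (3/1)×2.906 = 8.718 mol
n(X) via (ii) = (3/1)×0.5274 = 1.582 mol
total n(X) = 8.718 + 1.582 = 10.30 mol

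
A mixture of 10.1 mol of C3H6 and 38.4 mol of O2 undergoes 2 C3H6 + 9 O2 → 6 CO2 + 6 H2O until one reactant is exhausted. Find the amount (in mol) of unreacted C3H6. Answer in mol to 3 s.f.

1.57 mol

n(C3H6) = 10.10 mol
n(O2) = 38.40 mol
n/ν for C3H6 = 10.10/2 = 5.050
n/ν for O2 = 38.40/9 = 4.267
Smallest n/ν is O2 → limiting reagent.
C3H6 consumed = (2/9) × 38.40 = 8.533 mol
C3H6 remaining = 10.10 − 8.533 = 1.567 mol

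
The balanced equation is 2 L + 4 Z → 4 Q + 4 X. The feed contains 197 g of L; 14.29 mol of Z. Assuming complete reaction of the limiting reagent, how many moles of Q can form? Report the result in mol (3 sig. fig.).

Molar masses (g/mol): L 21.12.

n(L) = 197.0 / 21.12 = 9.328 mol
n(Z) = 14.29 mol
n/ν → L: 4.664, Z: 3.573; Z is limiting.
n(Q) = (4/4) × 14.29 = 14.29 mol

14.3 mol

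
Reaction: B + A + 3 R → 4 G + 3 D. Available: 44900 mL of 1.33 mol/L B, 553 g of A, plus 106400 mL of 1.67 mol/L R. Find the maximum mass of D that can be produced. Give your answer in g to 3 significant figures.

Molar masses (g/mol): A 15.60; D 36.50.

3880 g

n(B) = 1.33 × 44900/1000 = 59.72 mol
n(A) = 553.0 / 15.60 = 35.45 mol
n(R) = 1.67 × 106400/1000 = 177.7 mol
n/ν → B: 59.72, A: 35.45, R: 59.23; A is limiting.
n(D) = (3/1) × 35.45 = 106.4 mol
mass = 106.4 × 36.50 = 3884 g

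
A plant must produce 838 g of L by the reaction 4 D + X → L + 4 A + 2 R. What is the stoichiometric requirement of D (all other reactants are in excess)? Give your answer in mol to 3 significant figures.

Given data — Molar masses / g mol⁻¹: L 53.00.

63.2 mol

n(L) = 838 / 53.00 = 15.81 mol
n(D) = (4/1) × 15.81 = 63.24 mol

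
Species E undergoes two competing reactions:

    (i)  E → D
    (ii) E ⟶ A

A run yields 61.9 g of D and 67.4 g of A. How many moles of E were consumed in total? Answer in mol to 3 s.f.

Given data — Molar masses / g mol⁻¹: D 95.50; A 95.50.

n(D) = 61.9 / 95.50 = 0.6482 mol
n(A) = 67.4 / 95.50 = 0.7058 mol
n(E) via (i) = (1/1)×0.6482 = 0.6482 mol
n(E) via (ii) = (1/1)×0.7058 = 0.7058 mol
total n(E) = 0.6482 + 0.7058 = 1.354 mol

1.35 mol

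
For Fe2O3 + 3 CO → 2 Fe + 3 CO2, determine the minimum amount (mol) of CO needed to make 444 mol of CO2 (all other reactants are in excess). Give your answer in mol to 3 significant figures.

n(CO2) = 444.0 mol
n(CO) = (3/3) × 444.0 = 444.0 mol

444 mol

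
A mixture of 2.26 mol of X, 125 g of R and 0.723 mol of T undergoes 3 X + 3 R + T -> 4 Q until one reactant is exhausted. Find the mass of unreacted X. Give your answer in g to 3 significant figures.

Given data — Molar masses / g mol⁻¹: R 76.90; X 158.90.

n(X) = 2.260 mol
n(R) = 125.0 / 76.90 = 1.625 mol
n(T) = 0.7230 mol
n/ν for X = 2.260/3 = 0.7533
n/ν for R = 1.625/3 = 0.5417
n/ν for T = 0.7230/1 = 0.7230
Smallest n/ν is R → limiting reagent.
X consumed = (3/3) × 1.625 = 1.625 mol
X remaining = 2.260 − 1.625 = 0.6350 mol
mass = 0.6350 × 158.90 = 100.9 g

101 g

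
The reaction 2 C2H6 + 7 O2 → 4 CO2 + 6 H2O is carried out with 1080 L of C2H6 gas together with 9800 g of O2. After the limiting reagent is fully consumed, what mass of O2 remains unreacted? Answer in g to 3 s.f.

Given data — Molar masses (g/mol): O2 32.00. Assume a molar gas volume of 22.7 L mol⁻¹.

4470 g

n(C2H6) = 1080 / 22.7 = 47.58 mol
n(O2) = 9800 / 32.00 = 306.3 mol
n/ν for C2H6 = 47.58/2 = 23.79
n/ν for O2 = 306.3/7 = 43.76
Smallest n/ν is C2H6 → limiting reagent.
O2 consumed = (7/2) × 47.58 = 166.5 mol
O2 remaining = 306.3 − 166.5 = 139.8 mol
mass = 139.8 × 32.00 = 4474 g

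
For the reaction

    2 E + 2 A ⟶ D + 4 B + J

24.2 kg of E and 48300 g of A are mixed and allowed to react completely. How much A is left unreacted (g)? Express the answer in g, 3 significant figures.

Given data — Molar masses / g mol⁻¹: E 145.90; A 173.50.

19500 g

n(E) = 24.20×1000 / 145.90 = 165.9 mol
n(A) = 48300 / 173.50 = 278.4 mol
n/ν → E: 82.95, A: 139.2; E is limiting.
A consumed = (2/2) × 165.9 = 165.9 mol
A remaining = 278.4 − 165.9 = 112.5 mol
mass = 112.5 × 173.50 = 19520 g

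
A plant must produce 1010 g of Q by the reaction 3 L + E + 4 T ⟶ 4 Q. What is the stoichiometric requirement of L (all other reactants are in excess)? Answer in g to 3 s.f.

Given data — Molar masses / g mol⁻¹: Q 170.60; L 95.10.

n(Q) = 1010 / 170.60 = 5.920 mol
n(L) = (3/4) × 5.920 = 4.440 mol
mass = 4.440 × 95.10 = 422.2 g

422 g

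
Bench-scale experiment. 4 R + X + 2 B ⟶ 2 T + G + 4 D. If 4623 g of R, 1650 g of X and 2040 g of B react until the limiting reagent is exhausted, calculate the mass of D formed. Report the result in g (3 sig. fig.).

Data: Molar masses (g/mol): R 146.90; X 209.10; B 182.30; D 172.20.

n(R) = 4623 / 146.90 = 31.47 mol
n(X) = 1650 / 209.10 = 7.891 mol
n(B) = 2040 / 182.30 = 11.19 mol
n/ν for R = 31.47/4 = 7.868
n/ν for X = 7.891/1 = 7.891
n/ν for B = 11.19/2 = 5.595
Smallest n/ν is B → limiting reagent.
n(D) = (4/2) × 11.19 = 22.38 mol
mass = 22.38 × 172.20 = 3854 g

3850 g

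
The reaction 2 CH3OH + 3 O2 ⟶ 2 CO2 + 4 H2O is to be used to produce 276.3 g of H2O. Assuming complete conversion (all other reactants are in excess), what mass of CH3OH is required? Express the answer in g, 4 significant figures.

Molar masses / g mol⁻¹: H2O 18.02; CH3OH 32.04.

245.6 g

n(H2O) = 276.3 / 18.02 = 15.33 mol
n(CH3OH) = (2/4) × 15.33 = 7.665 mol
mass = 7.665 × 32.04 = 245.6 g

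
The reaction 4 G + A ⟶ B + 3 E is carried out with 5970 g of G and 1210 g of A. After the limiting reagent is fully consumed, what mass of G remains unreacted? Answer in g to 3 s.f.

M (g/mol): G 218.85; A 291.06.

n(G) = 5970 / 218.85 = 27.28 mol
n(A) = 1210 / 291.06 = 4.157 mol
n/ν → G: 6.820, A: 4.157; A is limiting.
G consumed = (4/1) × 4.157 = 16.63 mol
G remaining = 27.28 − 16.63 = 10.65 mol
mass = 10.65 × 218.85 = 2331 g

2330 g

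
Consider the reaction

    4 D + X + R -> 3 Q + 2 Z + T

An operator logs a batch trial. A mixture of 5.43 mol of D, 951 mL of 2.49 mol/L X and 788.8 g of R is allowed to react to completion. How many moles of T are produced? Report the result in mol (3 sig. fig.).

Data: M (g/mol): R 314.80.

1.36 mol

n(D) = 5.430 mol
n(X) = 2.49 × 951.0/1000 = 2.368 mol
n(R) = 788.8 / 314.80 = 2.506 mol
n/ν for D = 5.430/4 = 1.358
n/ν for X = 2.368/1 = 2.368
n/ν for R = 2.506/1 = 2.506
Smallest n/ν is D → limiting reagent.
n(T) = (1/4) × 5.430 = 1.358 mol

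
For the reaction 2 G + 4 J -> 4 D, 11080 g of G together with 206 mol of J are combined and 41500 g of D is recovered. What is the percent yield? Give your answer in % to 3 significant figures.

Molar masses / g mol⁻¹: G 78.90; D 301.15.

66.9 %

n(G) = 11080 / 78.90 = 140.4 mol
n(J) = 206.0 mol
n/ν → G: 70.20, J: 51.50; J is limiting.
theoretical n(D) = (4/4) × 206.0 = 206.0 mol → 62040 g
% yield = 41500 / 62040 × 100 = 66.89 %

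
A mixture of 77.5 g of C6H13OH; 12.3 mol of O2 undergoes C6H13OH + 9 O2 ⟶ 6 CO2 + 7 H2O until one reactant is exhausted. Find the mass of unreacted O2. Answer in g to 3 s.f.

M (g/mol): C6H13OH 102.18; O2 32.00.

175 g

n(C6H13OH) = 77.50 / 102.18 = 0.7585 mol
n(O2) = 12.30 mol
n/ν for C6H13OH = 0.7585/1 = 0.7585
n/ν for O2 = 12.30/9 = 1.367
Smallest n/ν is C6H13OH → limiting reagent.
O2 consumed = (9/1) × 0.7585 = 6.827 mol
O2 remaining = 12.30 − 6.827 = 5.473 mol
mass = 5.473 × 32.00 = 175.1 g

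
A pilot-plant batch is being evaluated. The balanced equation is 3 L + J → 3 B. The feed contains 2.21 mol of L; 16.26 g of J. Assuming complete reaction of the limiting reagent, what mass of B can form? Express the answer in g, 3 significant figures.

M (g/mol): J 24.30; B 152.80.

n(L) = 2.210 mol
n(J) = 16.26 / 24.30 = 0.6691 mol
n/ν → L: 0.7367, J: 0.6691; J is limiting.
n(B) = (3/1) × 0.6691 = 2.007 mol
mass = 2.007 × 152.80 = 306.7 g

307 g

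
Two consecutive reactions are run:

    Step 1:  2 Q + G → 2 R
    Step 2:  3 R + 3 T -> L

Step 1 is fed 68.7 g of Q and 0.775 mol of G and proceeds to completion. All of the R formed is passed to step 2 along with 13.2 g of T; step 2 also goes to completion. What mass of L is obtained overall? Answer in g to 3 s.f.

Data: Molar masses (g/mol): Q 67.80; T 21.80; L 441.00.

89.0 g

Step 1:
n(Q) = 68.70 / 67.80 = 1.013 mol
n(G) = 0.7750 mol
n/ν for Q = 1.013/2 = 0.5065
n/ν for G = 0.7750/1 = 0.7750
Smallest n/ν is Q → limiting reagent.
n(R) produced = (2/2) × 1.013 = 1.013 mol
Step 2:
n(R) available = 1.013 mol
n(T) = 13.20 / 21.80 = 0.6055 mol
n/ν for R = 1.013/3 = 0.3377
n/ν for T = 0.6055/3 = 0.2018
Smallest n/ν is T → limiting reagent.
n(L) = (1/3) × 0.6055 = 0.2018 mol
mass = 0.2018 × 441.00 = 88.99 g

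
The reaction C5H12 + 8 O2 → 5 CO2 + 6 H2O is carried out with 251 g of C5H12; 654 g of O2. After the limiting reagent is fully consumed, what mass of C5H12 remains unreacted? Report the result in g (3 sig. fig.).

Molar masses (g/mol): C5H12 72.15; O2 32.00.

66.7 g

n(C5H12) = 251.0 / 72.15 = 3.479 mol
n(O2) = 654.0 / 32.00 = 20.44 mol
n/ν for C5H12 = 3.479/1 = 3.479
n/ν for O2 = 20.44/8 = 2.555
Smallest n/ν is O2 → limiting reagent.
C5H12 consumed = (1/8) × 20.44 = 2.555 mol
C5H12 remaining = 3.479 − 2.555 = 0.9240 mol
mass = 0.9240 × 72.15 = 66.67 g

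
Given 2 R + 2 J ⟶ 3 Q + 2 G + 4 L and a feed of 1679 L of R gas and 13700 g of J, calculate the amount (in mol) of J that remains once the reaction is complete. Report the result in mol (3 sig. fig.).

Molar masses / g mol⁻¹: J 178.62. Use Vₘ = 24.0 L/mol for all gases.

6.74 mol

n(R) = 1679 / 24.0 = 69.96 mol
n(J) = 13700 / 178.62 = 76.70 mol
n/ν for R = 69.96/2 = 34.98
n/ν for J = 76.70/2 = 38.35
Smallest n/ν is R → limiting reagent.
J consumed = (2/2) × 69.96 = 69.96 mol
J remaining = 76.70 − 69.96 = 6.740 mol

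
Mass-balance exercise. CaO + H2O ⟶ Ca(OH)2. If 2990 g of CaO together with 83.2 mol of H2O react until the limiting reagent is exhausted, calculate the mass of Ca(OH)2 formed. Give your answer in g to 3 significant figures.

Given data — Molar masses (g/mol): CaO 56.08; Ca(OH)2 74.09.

n(CaO) = 2990 / 56.08 = 53.32 mol
n(H2O) = 83.20 mol
n/ν for CaO = 53.32/1 = 53.32
n/ν for H2O = 83.20/1 = 83.20
Smallest n/ν is CaO → limiting reagent.
n(Ca(OH)2) = (1/1) × 53.32 = 53.32 mol
mass = 53.32 × 74.09 = 3950 g

3950 g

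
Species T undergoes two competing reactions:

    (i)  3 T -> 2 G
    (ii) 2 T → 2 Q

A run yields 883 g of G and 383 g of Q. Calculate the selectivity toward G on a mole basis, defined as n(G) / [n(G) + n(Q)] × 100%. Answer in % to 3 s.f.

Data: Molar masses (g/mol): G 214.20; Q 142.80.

60.6 %

n(G) = 883 / 214.20 = 4.122 mol
n(Q) = 383 / 142.80 = 2.682 mol
selectivity = 4.122/(4.122+2.682) × 100 = 60.58 %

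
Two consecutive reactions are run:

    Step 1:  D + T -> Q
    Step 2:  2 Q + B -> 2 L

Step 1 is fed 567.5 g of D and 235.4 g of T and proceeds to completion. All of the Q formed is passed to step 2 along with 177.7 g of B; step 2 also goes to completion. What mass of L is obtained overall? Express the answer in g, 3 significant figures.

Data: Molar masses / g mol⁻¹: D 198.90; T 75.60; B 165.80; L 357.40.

766 g

Step 1:
n(D) = 567.5 / 198.90 = 2.853 mol
n(T) = 235.4 / 75.60 = 3.114 mol
n/ν for D = 2.853/1 = 2.853
n/ν for T = 3.114/1 = 3.114
Smallest n/ν is D → limiting reagent.
n(Q) produced = (1/1) × 2.853 = 2.853 mol
Step 2:
n(Q) available = 2.853 mol
n(B) = 177.7 / 165.80 = 1.072 mol
n/ν for Q = 2.853/2 = 1.427
n/ν for B = 1.072/1 = 1.072
Smallest n/ν is B → limiting reagent.
n(L) = (2/1) × 1.072 = 2.144 mol
mass = 2.144 × 357.40 = 766.3 g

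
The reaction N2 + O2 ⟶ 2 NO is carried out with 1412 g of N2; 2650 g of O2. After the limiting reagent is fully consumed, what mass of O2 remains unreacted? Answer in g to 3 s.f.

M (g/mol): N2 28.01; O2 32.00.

n(N2) = 1412 / 28.01 = 50.41 mol
n(O2) = 2650 / 32.00 = 82.81 mol
n/ν for N2 = 50.41/1 = 50.41
n/ν for O2 = 82.81/1 = 82.81
Smallest n/ν is N2 → limiting reagent.
O2 consumed = (1/1) × 50.41 = 50.41 mol
O2 remaining = 82.81 − 50.41 = 32.40 mol
mass = 32.40 × 32.00 = 1037 g

1040 g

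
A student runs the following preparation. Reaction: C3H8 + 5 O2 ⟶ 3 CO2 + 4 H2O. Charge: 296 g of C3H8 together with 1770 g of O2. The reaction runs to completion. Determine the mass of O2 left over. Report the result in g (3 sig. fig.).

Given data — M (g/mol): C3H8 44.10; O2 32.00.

696 g

n(C3H8) = 296.0 / 44.10 = 6.712 mol
n(O2) = 1770 / 32.00 = 55.31 mol
n/ν for C3H8 = 6.712/1 = 6.712
n/ν for O2 = 55.31/5 = 11.06
Smallest n/ν is C3H8 → limiting reagent.
O2 consumed = (5/1) × 6.712 = 33.56 mol
O2 remaining = 55.31 − 33.56 = 21.75 mol
mass = 21.75 × 32.00 = 696.0 g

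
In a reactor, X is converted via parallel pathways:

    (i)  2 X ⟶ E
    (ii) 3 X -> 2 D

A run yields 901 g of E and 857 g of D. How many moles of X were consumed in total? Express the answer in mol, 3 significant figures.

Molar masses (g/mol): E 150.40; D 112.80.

23.4 mol

n(E) = 901 / 150.40 = 5.991 mol
n(D) = 857 / 112.80 = 7.598 mol
n(X) via (i) = (2/1)×5.991 = 11.98 mol
n(X) via (ii) = (3/2)×7.598 = 11.40 mol
total n(X) = 11.98 + 11.40 = 23.38 mol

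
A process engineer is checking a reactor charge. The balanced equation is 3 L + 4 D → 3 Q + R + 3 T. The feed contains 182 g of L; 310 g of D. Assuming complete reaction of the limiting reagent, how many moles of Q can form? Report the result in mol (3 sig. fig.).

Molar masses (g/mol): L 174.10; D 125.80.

1.05 mol

n(L) = 182.0 / 174.10 = 1.045 mol
n(D) = 310.0 / 125.80 = 2.464 mol
n/ν for L = 1.045/3 = 0.3483
n/ν for D = 2.464/4 = 0.6160
Smallest n/ν is L → limiting reagent.
n(Q) = (3/3) × 1.045 = 1.045 mol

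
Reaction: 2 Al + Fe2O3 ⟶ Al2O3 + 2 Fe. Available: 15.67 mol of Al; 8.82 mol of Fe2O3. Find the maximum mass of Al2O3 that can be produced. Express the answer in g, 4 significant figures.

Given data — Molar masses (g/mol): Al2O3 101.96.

n(Al) = 15.67 mol
n(Fe2O3) = 8.820 mol
n/ν for Al = 15.67/2 = 7.835
n/ν for Fe2O3 = 8.820/1 = 8.820
Smallest n/ν is Al → limiting reagent.
n(Al2O3) = (1/2) × 15.67 = 7.835 mol
mass = 7.835 × 101.96 = 798.9 g

798.9 g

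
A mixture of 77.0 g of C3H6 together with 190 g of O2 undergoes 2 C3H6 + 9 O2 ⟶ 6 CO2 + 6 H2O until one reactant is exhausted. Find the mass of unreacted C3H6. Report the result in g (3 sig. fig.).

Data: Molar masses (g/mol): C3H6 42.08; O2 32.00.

21.5 g

n(C3H6) = 77.00 / 42.08 = 1.830 mol
n(O2) = 190.0 / 32.00 = 5.938 mol
n/ν for C3H6 = 1.830/2 = 0.9150
n/ν for O2 = 5.938/9 = 0.6598
Smallest n/ν is O2 → limiting reagent.
C3H6 consumed = (2/9) × 5.938 = 1.320 mol
C3H6 remaining = 1.830 − 1.320 = 0.5100 mol
mass = 0.5100 × 42.08 = 21.46 g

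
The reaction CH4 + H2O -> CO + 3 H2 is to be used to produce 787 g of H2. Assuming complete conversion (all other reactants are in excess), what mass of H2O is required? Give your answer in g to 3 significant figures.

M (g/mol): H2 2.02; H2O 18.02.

n(H2) = 787 / 2.02 = 389.6 mol
n(H2O) = (1/3) × 389.6 = 129.9 mol
mass = 129.9 × 18.02 = 2341 g

2340 g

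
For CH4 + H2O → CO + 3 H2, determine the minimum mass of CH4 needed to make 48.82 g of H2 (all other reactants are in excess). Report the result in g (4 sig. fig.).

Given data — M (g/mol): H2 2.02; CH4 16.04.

129.2 g

n(H2) = 48.82 / 2.02 = 24.17 mol
n(CH4) = (1/3) × 24.17 = 8.057 mol
mass = 8.057 × 16.04 = 129.2 g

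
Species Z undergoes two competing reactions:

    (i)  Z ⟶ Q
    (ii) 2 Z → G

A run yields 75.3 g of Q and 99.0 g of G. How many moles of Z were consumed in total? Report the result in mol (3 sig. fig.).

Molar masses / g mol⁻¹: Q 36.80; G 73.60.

4.74 mol

n(Q) = 75.3 / 36.80 = 2.046 mol
n(G) = 99.0 / 73.60 = 1.345 mol
n(Z) via (i) = (1/1)×2.046 = 2.046 mol
n(Z) via (ii) = (2/1)×1.345 = 2.690 mol
total n(Z) = 2.046 + 2.690 = 4.736 mol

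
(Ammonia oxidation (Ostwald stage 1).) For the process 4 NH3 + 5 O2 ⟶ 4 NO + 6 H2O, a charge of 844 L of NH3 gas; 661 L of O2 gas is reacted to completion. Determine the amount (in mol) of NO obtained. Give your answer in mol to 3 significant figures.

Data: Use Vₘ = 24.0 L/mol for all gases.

22.0 mol

n(NH3) = 844.0 / 24.0 = 35.17 mol
n(O2) = 661.0 / 24.0 = 27.54 mol
n/ν for NH3 = 35.17/4 = 8.793
n/ν for O2 = 27.54/5 = 5.508
Smallest n/ν is O2 → limiting reagent.
n(NO) = (4/5) × 27.54 = 22.03 mol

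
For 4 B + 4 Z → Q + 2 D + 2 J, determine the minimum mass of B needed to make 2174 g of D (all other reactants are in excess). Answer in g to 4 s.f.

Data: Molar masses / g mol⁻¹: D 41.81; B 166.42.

17310 g

n(D) = 2174 / 41.81 = 52.00 mol
n(B) = (4/2) × 52.00 = 104.0 mol
mass = 104.0 × 166.42 = 17310 g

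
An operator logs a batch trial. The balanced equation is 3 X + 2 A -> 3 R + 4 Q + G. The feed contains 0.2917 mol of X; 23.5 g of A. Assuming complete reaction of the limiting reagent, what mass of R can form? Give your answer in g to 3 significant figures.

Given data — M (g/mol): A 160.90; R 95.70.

21.0 g

n(X) = 0.2917 mol
n(A) = 23.50 / 160.90 = 0.1461 mol
n/ν → X: 0.09723, A: 0.07305; A is limiting.
n(R) = (3/2) × 0.1461 = 0.2192 mol
mass = 0.2192 × 95.70 = 20.98 g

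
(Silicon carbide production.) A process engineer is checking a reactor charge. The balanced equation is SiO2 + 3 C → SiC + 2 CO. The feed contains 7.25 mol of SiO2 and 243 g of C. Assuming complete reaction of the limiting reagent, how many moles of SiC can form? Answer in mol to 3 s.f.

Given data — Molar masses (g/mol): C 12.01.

n(SiO2) = 7.250 mol
n(C) = 243.0 / 12.01 = 20.23 mol
n/ν → SiO2: 7.250, C: 6.743; C is limiting.
n(SiC) = (1/3) × 20.23 = 6.743 mol

6.74 mol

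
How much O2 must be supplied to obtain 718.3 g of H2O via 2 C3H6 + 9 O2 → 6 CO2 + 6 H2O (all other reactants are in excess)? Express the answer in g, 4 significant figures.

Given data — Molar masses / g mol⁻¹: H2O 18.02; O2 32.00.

1913 g

n(H2O) = 718.3 / 18.02 = 39.86 mol
n(O2) = (9/6) × 39.86 = 59.79 mol
mass = 59.79 × 32.00 = 1913 g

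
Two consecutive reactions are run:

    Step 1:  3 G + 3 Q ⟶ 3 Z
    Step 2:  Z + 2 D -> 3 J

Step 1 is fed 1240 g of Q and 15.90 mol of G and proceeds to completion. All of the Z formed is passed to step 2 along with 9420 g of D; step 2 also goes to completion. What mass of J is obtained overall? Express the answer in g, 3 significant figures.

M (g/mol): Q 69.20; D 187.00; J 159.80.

Step 1:
n(Q) = 1240 / 69.20 = 17.92 mol
n(G) = 15.90 mol
n/ν for Q = 17.92/3 = 5.973
n/ν for G = 15.90/3 = 5.300
Smallest n/ν is G → limiting reagent.
n(Z) produced = (3/3) × 15.90 = 15.90 mol
Step 2:
n(Z) available = 15.90 mol
n(D) = 9420 / 187.00 = 50.37 mol
n/ν for Z = 15.90/1 = 15.90
n/ν for D = 50.37/2 = 25.19
Smallest n/ν is Z → limiting reagent.
n(J) = (3/1) × 15.90 = 47.70 mol
mass = 47.70 × 159.80 = 7622 g

7620 g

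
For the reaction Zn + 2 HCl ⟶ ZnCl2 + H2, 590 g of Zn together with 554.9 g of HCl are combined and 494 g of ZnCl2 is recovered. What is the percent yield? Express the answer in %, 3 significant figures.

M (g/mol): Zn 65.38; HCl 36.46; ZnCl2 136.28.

n(Zn) = 590.0 / 65.38 = 9.024 mol
n(HCl) = 554.9 / 36.46 = 15.22 mol
n/ν for Zn = 9.024/1 = 9.024
n/ν for HCl = 15.22/2 = 7.610
Smallest n/ν is HCl → limiting reagent.
theoretical n(ZnCl2) = (1/2) × 15.22 = 7.610 mol → 1037 g
% yield = 494 / 1037 × 100 = 47.64 %

47.6 %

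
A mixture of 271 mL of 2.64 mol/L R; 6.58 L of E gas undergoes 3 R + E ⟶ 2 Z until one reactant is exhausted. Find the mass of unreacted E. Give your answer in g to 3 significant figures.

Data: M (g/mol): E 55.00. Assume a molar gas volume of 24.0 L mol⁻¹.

1.96 g

n(R) = 2.64 × 271.0/1000 = 0.7154 mol
n(E) = 6.580 / 24.0 = 0.2742 mol
n/ν for R = 0.7154/3 = 0.2385
n/ν for E = 0.2742/1 = 0.2742
Smallest n/ν is R → limiting reagent.
E consumed = (1/3) × 0.7154 = 0.2385 mol
E remaining = 0.2742 − 0.2385 = 0.03570 mol
mass = 0.03570 × 55.00 = 1.964 g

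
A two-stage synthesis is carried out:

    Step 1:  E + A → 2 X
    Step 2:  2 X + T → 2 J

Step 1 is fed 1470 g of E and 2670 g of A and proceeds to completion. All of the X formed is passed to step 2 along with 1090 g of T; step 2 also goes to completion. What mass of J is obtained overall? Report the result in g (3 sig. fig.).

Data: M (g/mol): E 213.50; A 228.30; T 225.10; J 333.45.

Step 1:
n(E) = 1470 / 213.50 = 6.885 mol
n(A) = 2670 / 228.30 = 11.70 mol
n/ν for E = 6.885/1 = 6.885
n/ν for A = 11.70/1 = 11.70
Smallest n/ν is E → limiting reagent.
n(X) produced = (2/1) × 6.885 = 13.77 mol
Step 2:
n(X) available = 13.77 mol
n(T) = 1090 / 225.10 = 4.842 mol
n/ν for X = 13.77/2 = 6.885
n/ν for T = 4.842/1 = 4.842
Smallest n/ν is T → limiting reagent.
n(J) = (2/1) × 4.842 = 9.684 mol
mass = 9.684 × 333.45 = 3229 g

3230 g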